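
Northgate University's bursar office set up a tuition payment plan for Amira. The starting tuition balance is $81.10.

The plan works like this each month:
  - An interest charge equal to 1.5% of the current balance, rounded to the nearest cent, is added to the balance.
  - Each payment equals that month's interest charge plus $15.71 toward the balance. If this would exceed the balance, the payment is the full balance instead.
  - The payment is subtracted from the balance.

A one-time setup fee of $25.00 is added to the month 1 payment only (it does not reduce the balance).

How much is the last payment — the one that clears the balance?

$2.59

Month 1: $81.10 +$1.22 interest = $82.32; pay $16.93 (+ $25.00 fee) → $65.39
Month 2: $65.39 +$0.98 interest = $66.37; pay $16.69 → $49.68
Month 3: $49.68 +$0.75 interest = $50.43; pay $16.46 → $33.97
Month 4: $33.97 +$0.51 interest = $34.48; pay $16.22 → $18.26
Month 5: $18.26 +$0.27 interest = $18.53; pay $15.98 → $2.55
Month 6: $2.55 +$0.04 interest = $2.59; pay $2.59 → $0.00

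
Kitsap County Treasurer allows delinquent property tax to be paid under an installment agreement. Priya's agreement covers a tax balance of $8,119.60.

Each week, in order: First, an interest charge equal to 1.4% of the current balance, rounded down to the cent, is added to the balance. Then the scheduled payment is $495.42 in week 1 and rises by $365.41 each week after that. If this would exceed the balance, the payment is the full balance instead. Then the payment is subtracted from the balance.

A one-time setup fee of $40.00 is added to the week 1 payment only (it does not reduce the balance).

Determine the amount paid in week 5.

Week 1: $8,119.60 +$113.67 interest = $8,233.27; pay $495.42 (+ $40.00 fee) → $7,737.85
Week 2: $7,737.85 +$108.32 interest = $7,846.17; pay $860.83 → $6,985.34
Week 3: $6,985.34 +$97.79 interest = $7,083.13; pay $1,226.24 → $5,856.89
Week 4: $5,856.89 +$81.99 interest = $5,938.88; pay $1,591.65 → $4,347.23
Week 5: $4,347.23 +$60.86 interest = $4,408.09; pay $1,957.06 → $2,451.03

$1,957.06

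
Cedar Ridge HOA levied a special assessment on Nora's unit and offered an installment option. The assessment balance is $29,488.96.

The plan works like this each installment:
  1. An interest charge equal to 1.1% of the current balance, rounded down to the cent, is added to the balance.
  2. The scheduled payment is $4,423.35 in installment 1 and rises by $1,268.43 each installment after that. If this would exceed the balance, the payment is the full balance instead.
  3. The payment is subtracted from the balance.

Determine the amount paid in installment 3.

Installment 1: $29,488.96 +$324.37 interest = $29,813.33; pay $4,423.35 → $25,389.98
Installment 2: $25,389.98 +$279.28 interest = $25,669.26; pay $5,691.78 → $19,977.48
Installment 3: $19,977.48 +$219.75 interest = $20,197.23; pay $6,960.21 → $13,237.02

$6,960.21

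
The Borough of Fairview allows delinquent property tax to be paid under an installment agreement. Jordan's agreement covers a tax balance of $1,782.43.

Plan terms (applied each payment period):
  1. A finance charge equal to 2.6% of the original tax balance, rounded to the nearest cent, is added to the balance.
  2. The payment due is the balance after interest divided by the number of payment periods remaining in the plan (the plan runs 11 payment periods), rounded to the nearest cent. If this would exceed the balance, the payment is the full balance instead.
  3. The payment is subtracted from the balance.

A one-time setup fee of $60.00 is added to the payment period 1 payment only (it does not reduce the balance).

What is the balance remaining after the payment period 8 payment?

$651.07

Payment period 1: $1,782.43 +$46.34 interest = $1,828.77; pay $166.25 (+ $60.00 fee) → $1,662.52
Payment period 2: $1,662.52 +$46.34 interest = $1,708.86; pay $170.89 → $1,537.97
Payment period 3: $1,537.97 +$46.34 interest = $1,584.31; pay $176.03 → $1,408.28
Payment period 4: $1,408.28 +$46.34 interest = $1,454.62; pay $181.83 → $1,272.79
Payment period 5: $1,272.79 +$46.34 interest = $1,319.13; pay $188.45 → $1,130.68
Payment period 6: $1,130.68 +$46.34 interest = $1,177.02; pay $196.17 → $980.85
Payment period 7: $980.85 +$46.34 interest = $1,027.19; pay $205.44 → $821.75
Payment period 8: $821.75 +$46.34 interest = $868.09; pay $217.02 → $651.07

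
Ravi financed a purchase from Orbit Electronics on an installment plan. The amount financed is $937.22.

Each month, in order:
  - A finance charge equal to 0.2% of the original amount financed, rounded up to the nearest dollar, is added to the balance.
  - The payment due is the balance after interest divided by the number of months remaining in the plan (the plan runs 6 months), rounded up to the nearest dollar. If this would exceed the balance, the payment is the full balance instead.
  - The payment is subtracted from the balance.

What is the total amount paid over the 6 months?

Month 1: opening $937.22; interest $2.00 → $939.22; payment $157.00; balance $782.22
Month 2: opening $782.22; interest $2.00 → $784.22; payment $157.00; balance $627.22
Month 3: opening $627.22; interest $2.00 → $629.22; payment $158.00; balance $471.22
Month 4: opening $471.22; interest $2.00 → $473.22; payment $158.00; balance $315.22
Month 5: opening $315.22; interest $2.00 → $317.22; payment $159.00; balance $158.22
Month 6: opening $158.22; interest $2.00 → $160.22; payment $160.22; balance $0.00
Total paid: $949.22

$949.22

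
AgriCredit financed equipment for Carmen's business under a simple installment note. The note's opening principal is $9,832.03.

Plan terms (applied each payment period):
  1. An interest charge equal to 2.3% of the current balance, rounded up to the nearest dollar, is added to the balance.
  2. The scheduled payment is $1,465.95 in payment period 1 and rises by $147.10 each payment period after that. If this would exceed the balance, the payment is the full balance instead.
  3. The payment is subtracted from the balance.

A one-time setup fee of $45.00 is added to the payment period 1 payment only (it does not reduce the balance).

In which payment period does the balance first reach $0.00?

Payment period 1: $9,832.03 +$227.00 interest = $10,059.03; pay $1,465.95 (+ $45.00 fee) → $8,593.08
Payment period 2: $8,593.08 +$198.00 interest = $8,791.08; pay $1,613.05 → $7,178.03
Payment period 3: $7,178.03 +$166.00 interest = $7,344.03; pay $1,760.15 → $5,583.88
Payment period 4: $5,583.88 +$129.00 interest = $5,712.88; pay $1,907.25 → $3,805.63
Payment period 5: $3,805.63 +$88.00 interest = $3,893.63; pay $2,054.35 → $1,839.28
Payment period 6: $1,839.28 +$43.00 interest = $1,882.28; pay $1,882.28 → $0.00
Balance reaches $0.00 in payment period 6.

6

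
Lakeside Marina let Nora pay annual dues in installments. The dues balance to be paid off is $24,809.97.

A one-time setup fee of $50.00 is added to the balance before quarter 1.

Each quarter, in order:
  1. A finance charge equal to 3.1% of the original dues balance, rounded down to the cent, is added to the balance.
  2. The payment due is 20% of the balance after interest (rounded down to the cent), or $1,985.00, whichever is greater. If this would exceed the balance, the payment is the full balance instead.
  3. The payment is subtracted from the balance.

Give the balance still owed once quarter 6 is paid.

$8,786.84

# | Opening | Interest | Payment | End bal
1 | $24,859.97 | $769.10 | $5,125.81 | $20,503.26
2 | $20,503.26 | $769.10 | $4,254.47 | $17,017.89
3 | $17,017.89 | $769.10 | $3,557.39 | $14,229.60
4 | $14,229.60 | $769.10 | $2,999.74 | $11,998.96
5 | $11,998.96 | $769.10 | $2,553.61 | $10,214.45
6 | $10,214.45 | $769.10 | $2,196.71 | $8,786.84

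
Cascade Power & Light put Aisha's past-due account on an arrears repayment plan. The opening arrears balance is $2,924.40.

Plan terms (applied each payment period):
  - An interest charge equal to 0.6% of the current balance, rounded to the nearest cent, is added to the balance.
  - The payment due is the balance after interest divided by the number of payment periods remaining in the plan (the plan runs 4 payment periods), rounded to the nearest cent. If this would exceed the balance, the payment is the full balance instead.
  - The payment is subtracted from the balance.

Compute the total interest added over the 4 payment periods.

Payment period 1: opening $2,924.40; interest $17.55 → $2,941.95; payment $735.49; balance $2,206.46
Payment period 2: opening $2,206.46; interest $13.24 → $2,219.70; payment $739.90; balance $1,479.80
Payment period 3: opening $1,479.80; interest $8.88 → $1,488.68; payment $744.34; balance $744.34
Payment period 4: opening $744.34; interest $4.47 → $748.81; payment $748.81; balance $0.00
Total interest: $17.55 + $13.24 + $8.88 + $4.47 = $44.14

$44.14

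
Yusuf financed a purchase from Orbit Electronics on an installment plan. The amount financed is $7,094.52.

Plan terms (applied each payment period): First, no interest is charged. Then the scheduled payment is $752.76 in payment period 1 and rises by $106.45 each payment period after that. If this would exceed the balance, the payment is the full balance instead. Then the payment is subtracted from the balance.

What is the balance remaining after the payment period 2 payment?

$5,482.55

Payment period 1: opening $7,094.52; payment $752.76; balance $6,341.76
Payment period 2: opening $6,341.76; payment $859.21; balance $5,482.55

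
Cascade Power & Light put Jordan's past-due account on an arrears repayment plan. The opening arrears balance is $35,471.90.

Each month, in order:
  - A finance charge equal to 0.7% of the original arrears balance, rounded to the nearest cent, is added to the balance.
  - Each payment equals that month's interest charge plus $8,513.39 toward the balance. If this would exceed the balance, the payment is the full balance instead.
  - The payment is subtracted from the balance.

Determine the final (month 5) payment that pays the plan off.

$1,666.64

Month 1: opening $35,471.90; interest $248.30 → $35,720.20; payment $8,761.69; balance $26,958.51
Month 2: opening $26,958.51; interest $248.30 → $27,206.81; payment $8,761.69; balance $18,445.12
Month 3: opening $18,445.12; interest $248.30 → $18,693.42; payment $8,761.69; balance $9,931.73
Month 4: opening $9,931.73; interest $248.30 → $10,180.03; payment $8,761.69; balance $1,418.34
Month 5: opening $1,418.34; interest $248.30 → $1,666.64; payment $1,666.64; balance $0.00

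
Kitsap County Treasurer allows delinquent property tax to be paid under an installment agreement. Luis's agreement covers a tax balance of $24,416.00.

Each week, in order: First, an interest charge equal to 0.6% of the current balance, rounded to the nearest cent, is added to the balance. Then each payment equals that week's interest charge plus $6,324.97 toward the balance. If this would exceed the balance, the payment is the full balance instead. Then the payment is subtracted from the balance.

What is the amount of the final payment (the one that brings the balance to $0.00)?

$5,473.74

Week 1: opening $24,416.00; interest $146.50 → $24,562.50; payment $6,471.47; balance $18,091.03
Week 2: opening $18,091.03; interest $108.55 → $18,199.58; payment $6,433.52; balance $11,766.06
Week 3: opening $11,766.06; interest $70.60 → $11,836.66; payment $6,395.57; balance $5,441.09
Week 4: opening $5,441.09; interest $32.65 → $5,473.74; payment $5,473.74; balance $0.00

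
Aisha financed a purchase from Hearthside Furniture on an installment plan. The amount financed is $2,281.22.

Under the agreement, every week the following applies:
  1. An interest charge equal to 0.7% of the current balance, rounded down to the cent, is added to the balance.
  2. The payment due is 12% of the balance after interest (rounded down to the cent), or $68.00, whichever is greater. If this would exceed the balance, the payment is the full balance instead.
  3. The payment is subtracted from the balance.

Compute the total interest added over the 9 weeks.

$92.96

# | Opening | Interest | Payment | End bal
1 | $2,281.22 | $15.96 | $275.66 | $2,021.52
2 | $2,021.52 | $14.15 | $244.28 | $1,791.39
3 | $1,791.39 | $12.53 | $216.47 | $1,587.45
4 | $1,587.45 | $11.11 | $191.82 | $1,406.74
5 | $1,406.74 | $9.84 | $169.98 | $1,246.60
6 | $1,246.60 | $8.72 | $150.63 | $1,104.69
7 | $1,104.69 | $7.73 | $133.49 | $978.93
8 | $978.93 | $6.85 | $118.29 | $867.49
9 | $867.49 | $6.07 | $104.82 | $768.74
Total interest: $15.96 + $14.15 + $12.53 + $11.11 + $9.84 + $8.72 + $7.73 + $6.85 + $6.07 = $92.96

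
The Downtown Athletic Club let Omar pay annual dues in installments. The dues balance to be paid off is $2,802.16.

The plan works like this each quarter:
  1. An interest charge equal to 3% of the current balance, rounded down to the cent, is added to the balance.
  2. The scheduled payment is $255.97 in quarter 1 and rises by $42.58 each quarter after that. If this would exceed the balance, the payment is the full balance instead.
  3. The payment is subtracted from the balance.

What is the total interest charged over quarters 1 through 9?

$444.99

Quarter 1: opening $2,802.16; interest $84.06 → $2,886.22; payment $255.97; balance $2,630.25
Quarter 2: opening $2,630.25; interest $78.90 → $2,709.15; payment $298.55; balance $2,410.60
Quarter 3: opening $2,410.60; interest $72.31 → $2,482.91; payment $341.13; balance $2,141.78
Quarter 4: opening $2,141.78; interest $64.25 → $2,206.03; payment $383.71; balance $1,822.32
Quarter 5: opening $1,822.32; interest $54.66 → $1,876.98; payment $426.29; balance $1,450.69
Quarter 6: opening $1,450.69; interest $43.52 → $1,494.21; payment $468.87; balance $1,025.34
Quarter 7: opening $1,025.34; interest $30.76 → $1,056.10; payment $511.45; balance $544.65
Quarter 8: opening $544.65; interest $16.33 → $560.98; payment $554.03; balance $6.95
Quarter 9: opening $6.95; interest $0.20 → $7.15; payment $7.15; balance $0.00
Total interest: $84.06 + $78.90 + $72.31 + $64.25 + $54.66 + $43.52 + $30.76 + $16.33 + $0.20 = $444.99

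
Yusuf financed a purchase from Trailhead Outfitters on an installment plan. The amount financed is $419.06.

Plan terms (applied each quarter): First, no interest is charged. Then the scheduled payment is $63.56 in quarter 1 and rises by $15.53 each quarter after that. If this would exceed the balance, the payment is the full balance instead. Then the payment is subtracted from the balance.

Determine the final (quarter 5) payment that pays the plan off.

$71.64

Quarter 1: opening $419.06; payment $63.56; balance $355.50
Quarter 2: opening $355.50; payment $79.09; balance $276.41
Quarter 3: opening $276.41; payment $94.62; balance $181.79
Quarter 4: opening $181.79; payment $110.15; balance $71.64
Quarter 5: opening $71.64; payment $71.64; balance $0.00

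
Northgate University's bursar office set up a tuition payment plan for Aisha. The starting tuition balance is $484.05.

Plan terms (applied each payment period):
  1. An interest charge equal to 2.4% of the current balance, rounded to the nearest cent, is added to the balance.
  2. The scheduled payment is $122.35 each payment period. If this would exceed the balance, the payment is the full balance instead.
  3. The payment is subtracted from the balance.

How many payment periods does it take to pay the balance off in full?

5

Payment period 1: $484.05 +$11.62 interest = $495.67; pay $122.35 → $373.32
Payment period 2: $373.32 +$8.96 interest = $382.28; pay $122.35 → $259.93
Payment period 3: $259.93 +$6.24 interest = $266.17; pay $122.35 → $143.82
Payment period 4: $143.82 +$3.45 interest = $147.27; pay $122.35 → $24.92
Payment period 5: $24.92 +$0.60 interest = $25.52; pay $25.52 → $0.00
Balance reaches $0.00 in payment period 5.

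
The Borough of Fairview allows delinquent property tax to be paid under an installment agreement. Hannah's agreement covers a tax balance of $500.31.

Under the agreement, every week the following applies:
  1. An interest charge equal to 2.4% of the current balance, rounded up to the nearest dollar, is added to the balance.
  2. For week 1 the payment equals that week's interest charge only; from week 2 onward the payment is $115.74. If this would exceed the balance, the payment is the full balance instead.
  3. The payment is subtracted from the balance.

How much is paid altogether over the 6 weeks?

Week 1: $500.31 +$13.00 interest = $513.31; pay $13.00 → $500.31
Week 2: $500.31 +$13.00 interest = $513.31; pay $115.74 → $397.57
Week 3: $397.57 +$10.00 interest = $407.57; pay $115.74 → $291.83
Week 4: $291.83 +$8.00 interest = $299.83; pay $115.74 → $184.09
Week 5: $184.09 +$5.00 interest = $189.09; pay $115.74 → $73.35
Week 6: $73.35 +$2.00 interest = $75.35; pay $75.35 → $0.00
Total paid: $551.31

$551.31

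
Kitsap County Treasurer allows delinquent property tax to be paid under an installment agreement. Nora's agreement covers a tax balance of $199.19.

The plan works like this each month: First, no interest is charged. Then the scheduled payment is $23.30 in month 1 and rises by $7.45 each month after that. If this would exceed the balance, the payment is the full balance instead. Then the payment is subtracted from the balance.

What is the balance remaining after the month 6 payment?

Month 1: $199.19 − $23.30 → $175.89
Month 2: $175.89 − $30.75 → $145.14
Month 3: $145.14 − $38.20 → $106.94
Month 4: $106.94 − $45.65 → $61.29
Month 5: $61.29 − $53.10 → $8.19
Month 6: $8.19 − $8.19 → $0.00

$0.00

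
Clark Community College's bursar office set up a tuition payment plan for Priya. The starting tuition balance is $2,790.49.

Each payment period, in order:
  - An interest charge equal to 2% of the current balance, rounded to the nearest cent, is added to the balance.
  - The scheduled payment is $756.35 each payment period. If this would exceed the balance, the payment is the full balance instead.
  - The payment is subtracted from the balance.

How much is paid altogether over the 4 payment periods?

Payment period 1: opening $2,790.49; interest $55.81 → $2,846.30; payment $756.35; balance $2,089.95
Payment period 2: opening $2,089.95; interest $41.80 → $2,131.75; payment $756.35; balance $1,375.40
Payment period 3: opening $1,375.40; interest $27.51 → $1,402.91; payment $756.35; balance $646.56
Payment period 4: opening $646.56; interest $12.93 → $659.49; payment $659.49; balance $0.00
Total paid: $2,928.54

$2,928.54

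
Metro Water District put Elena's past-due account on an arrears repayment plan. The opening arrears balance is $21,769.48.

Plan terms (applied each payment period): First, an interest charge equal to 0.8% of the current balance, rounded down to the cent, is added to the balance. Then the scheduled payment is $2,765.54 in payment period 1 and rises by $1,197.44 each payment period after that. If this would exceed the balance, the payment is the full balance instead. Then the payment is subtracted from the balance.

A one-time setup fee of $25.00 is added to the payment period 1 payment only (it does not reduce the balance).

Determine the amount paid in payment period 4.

$6,357.86

# | Opening | Interest | Payment | Fee | End bal
1 | $21,769.48 | $174.15 | $2,765.54 | $25.00 | $19,178.09
2 | $19,178.09 | $153.42 | $3,962.98 | — | $15,368.53
3 | $15,368.53 | $122.94 | $5,160.42 | — | $10,331.05
4 | $10,331.05 | $82.64 | $6,357.86 | — | $4,055.83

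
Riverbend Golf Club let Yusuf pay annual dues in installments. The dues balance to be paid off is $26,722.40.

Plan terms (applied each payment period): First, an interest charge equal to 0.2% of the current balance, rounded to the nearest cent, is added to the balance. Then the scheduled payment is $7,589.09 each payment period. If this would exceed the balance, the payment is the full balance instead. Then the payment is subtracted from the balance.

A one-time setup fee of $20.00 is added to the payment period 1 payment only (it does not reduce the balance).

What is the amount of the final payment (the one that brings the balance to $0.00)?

Payment period 1: opening $26,722.40; interest $53.44 → $26,775.84; payment $7,589.09 (+ $20.00 fee); balance $19,186.75
Payment period 2: opening $19,186.75; interest $38.37 → $19,225.12; payment $7,589.09; balance $11,636.03
Payment period 3: opening $11,636.03; interest $23.27 → $11,659.30; payment $7,589.09; balance $4,070.21
Payment period 4: opening $4,070.21; interest $8.14 → $4,078.35; payment $4,078.35; balance $0.00

$4,078.35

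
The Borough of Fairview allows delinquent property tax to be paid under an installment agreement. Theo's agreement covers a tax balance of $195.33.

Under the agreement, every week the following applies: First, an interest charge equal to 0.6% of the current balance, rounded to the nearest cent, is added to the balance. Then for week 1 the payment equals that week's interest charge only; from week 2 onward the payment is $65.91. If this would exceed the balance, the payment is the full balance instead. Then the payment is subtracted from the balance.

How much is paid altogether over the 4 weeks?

Week 1: $195.33 +$1.17 interest = $196.50; pay $1.17 → $195.33
Week 2: $195.33 +$1.17 interest = $196.50; pay $65.91 → $130.59
Week 3: $130.59 +$0.78 interest = $131.37; pay $65.91 → $65.46
Week 4: $65.46 +$0.39 interest = $65.85; pay $65.85 → $0.00
Total paid: $198.84

$198.84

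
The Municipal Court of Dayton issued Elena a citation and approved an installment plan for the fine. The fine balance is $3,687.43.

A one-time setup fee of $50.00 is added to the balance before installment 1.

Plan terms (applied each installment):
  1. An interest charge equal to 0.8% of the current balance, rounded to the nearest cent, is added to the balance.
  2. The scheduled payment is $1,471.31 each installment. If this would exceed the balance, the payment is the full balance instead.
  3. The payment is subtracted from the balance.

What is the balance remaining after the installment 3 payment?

$0.00

Installment 1: $3,737.43 +$29.90 interest = $3,767.33; pay $1,471.31 → $2,296.02
Installment 2: $2,296.02 +$18.37 interest = $2,314.39; pay $1,471.31 → $843.08
Installment 3: $843.08 +$6.74 interest = $849.82; pay $849.82 → $0.00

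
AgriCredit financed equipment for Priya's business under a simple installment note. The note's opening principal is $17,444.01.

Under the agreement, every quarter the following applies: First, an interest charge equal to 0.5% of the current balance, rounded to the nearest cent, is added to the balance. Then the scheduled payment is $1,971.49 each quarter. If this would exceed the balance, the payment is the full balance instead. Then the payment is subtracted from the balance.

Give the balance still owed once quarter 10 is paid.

$0.00

Quarter 1: opening $17,444.01; interest $87.22 → $17,531.23; payment $1,971.49; balance $15,559.74
Quarter 2: opening $15,559.74; interest $77.80 → $15,637.54; payment $1,971.49; balance $13,666.05
Quarter 3: opening $13,666.05; interest $68.33 → $13,734.38; payment $1,971.49; balance $11,762.89
Quarter 4: opening $11,762.89; interest $58.81 → $11,821.70; payment $1,971.49; balance $9,850.21
Quarter 5: opening $9,850.21; interest $49.25 → $9,899.46; payment $1,971.49; balance $7,927.97
Quarter 6: opening $7,927.97; interest $39.64 → $7,967.61; payment $1,971.49; balance $5,996.12
Quarter 7: opening $5,996.12; interest $29.98 → $6,026.10; payment $1,971.49; balance $4,054.61
Quarter 8: opening $4,054.61; interest $20.27 → $4,074.88; payment $1,971.49; balance $2,103.39
Quarter 9: opening $2,103.39; interest $10.52 → $2,113.91; payment $1,971.49; balance $142.42
Quarter 10: opening $142.42; interest $0.71 → $143.13; payment $143.13; balance $0.00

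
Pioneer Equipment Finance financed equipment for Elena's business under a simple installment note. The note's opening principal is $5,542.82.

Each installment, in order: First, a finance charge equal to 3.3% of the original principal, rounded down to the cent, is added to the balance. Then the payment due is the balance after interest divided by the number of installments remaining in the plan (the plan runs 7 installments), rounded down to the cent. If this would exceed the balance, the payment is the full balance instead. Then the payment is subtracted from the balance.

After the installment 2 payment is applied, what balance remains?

$4,242.24

Installment 1: $5,542.82 +$182.91 interest = $5,725.73; pay $817.96 → $4,907.77
Installment 2: $4,907.77 +$182.91 interest = $5,090.68; pay $848.44 → $4,242.24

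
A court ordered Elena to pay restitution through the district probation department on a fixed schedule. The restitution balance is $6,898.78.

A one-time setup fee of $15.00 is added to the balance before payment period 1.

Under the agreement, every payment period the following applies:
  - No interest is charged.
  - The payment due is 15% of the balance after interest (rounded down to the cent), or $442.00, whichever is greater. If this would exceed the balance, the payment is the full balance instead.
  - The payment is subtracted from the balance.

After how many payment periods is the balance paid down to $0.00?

Payment period 1: $6,913.78 − $1,037.06 → $5,876.72
Payment period 2: $5,876.72 − $881.50 → $4,995.22
Payment period 3: $4,995.22 − $749.28 → $4,245.94
Payment period 4: $4,245.94 − $636.89 → $3,609.05
Payment period 5: $3,609.05 − $541.35 → $3,067.70
Payment period 6: $3,067.70 − $460.15 → $2,607.55
Payment period 7: $2,607.55 − $442.00 → $2,165.55
Payment period 8: $2,165.55 − $442.00 → $1,723.55
Payment period 9: $1,723.55 − $442.00 → $1,281.55
Payment period 10: $1,281.55 − $442.00 → $839.55
Payment period 11: $839.55 − $442.00 → $397.55
Payment period 12: $397.55 − $397.55 → $0.00
Balance reaches $0.00 in payment period 12.

12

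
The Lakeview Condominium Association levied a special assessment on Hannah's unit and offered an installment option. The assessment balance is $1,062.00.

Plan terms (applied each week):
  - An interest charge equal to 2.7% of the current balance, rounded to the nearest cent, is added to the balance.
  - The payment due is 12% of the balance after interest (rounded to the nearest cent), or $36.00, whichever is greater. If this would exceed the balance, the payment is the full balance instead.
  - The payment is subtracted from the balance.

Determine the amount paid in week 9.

Week 1: $1,062.00 +$28.67 interest = $1,090.67; pay $130.88 → $959.79
Week 2: $959.79 +$25.91 interest = $985.70; pay $118.28 → $867.42
Week 3: $867.42 +$23.42 interest = $890.84; pay $106.90 → $783.94
Week 4: $783.94 +$21.17 interest = $805.11; pay $96.61 → $708.50
Week 5: $708.50 +$19.13 interest = $727.63; pay $87.32 → $640.31
Week 6: $640.31 +$17.29 interest = $657.60; pay $78.91 → $578.69
Week 7: $578.69 +$15.62 interest = $594.31; pay $71.32 → $522.99
Week 8: $522.99 +$14.12 interest = $537.11; pay $64.45 → $472.66
Week 9: $472.66 +$12.76 interest = $485.42; pay $58.25 → $427.17

$58.25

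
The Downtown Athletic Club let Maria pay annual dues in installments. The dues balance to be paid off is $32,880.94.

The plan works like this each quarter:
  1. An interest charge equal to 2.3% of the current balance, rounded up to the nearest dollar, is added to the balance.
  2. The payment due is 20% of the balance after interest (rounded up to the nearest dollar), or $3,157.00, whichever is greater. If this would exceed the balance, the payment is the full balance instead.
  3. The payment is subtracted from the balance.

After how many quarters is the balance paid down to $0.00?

Quarter 1: opening $32,880.94; interest $757.00 → $33,637.94; payment $6,728.00; balance $26,909.94
Quarter 2: opening $26,909.94; interest $619.00 → $27,528.94; payment $5,506.00; balance $22,022.94
Quarter 3: opening $22,022.94; interest $507.00 → $22,529.94; payment $4,506.00; balance $18,023.94
Quarter 4: opening $18,023.94; interest $415.00 → $18,438.94; payment $3,688.00; balance $14,750.94
Quarter 5: opening $14,750.94; interest $340.00 → $15,090.94; payment $3,157.00; balance $11,933.94
Quarter 6: opening $11,933.94; interest $275.00 → $12,208.94; payment $3,157.00; balance $9,051.94
Quarter 7: opening $9,051.94; interest $209.00 → $9,260.94; payment $3,157.00; balance $6,103.94
Quarter 8: opening $6,103.94; interest $141.00 → $6,244.94; payment $3,157.00; balance $3,087.94
Quarter 9: opening $3,087.94; interest $72.00 → $3,159.94; payment $3,157.00; balance $2.94
Quarter 10: opening $2.94; interest $1.00 → $3.94; payment $3.94; balance $0.00
Balance reaches $0.00 in quarter 10.

10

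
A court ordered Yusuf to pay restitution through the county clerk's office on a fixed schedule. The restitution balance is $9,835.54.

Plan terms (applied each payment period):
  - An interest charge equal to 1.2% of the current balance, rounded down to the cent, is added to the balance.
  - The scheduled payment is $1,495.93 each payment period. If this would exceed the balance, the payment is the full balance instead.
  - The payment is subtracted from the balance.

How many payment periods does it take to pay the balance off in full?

Payment period 1: $9,835.54 +$118.02 interest = $9,953.56; pay $1,495.93 → $8,457.63
Payment period 2: $8,457.63 +$101.49 interest = $8,559.12; pay $1,495.93 → $7,063.19
Payment period 3: $7,063.19 +$84.75 interest = $7,147.94; pay $1,495.93 → $5,652.01
Payment period 4: $5,652.01 +$67.82 interest = $5,719.83; pay $1,495.93 → $4,223.90
Payment period 5: $4,223.90 +$50.68 interest = $4,274.58; pay $1,495.93 → $2,778.65
Payment period 6: $2,778.65 +$33.34 interest = $2,811.99; pay $1,495.93 → $1,316.06
Payment period 7: $1,316.06 +$15.79 interest = $1,331.85; pay $1,331.85 → $0.00
Balance reaches $0.00 in payment period 7.

7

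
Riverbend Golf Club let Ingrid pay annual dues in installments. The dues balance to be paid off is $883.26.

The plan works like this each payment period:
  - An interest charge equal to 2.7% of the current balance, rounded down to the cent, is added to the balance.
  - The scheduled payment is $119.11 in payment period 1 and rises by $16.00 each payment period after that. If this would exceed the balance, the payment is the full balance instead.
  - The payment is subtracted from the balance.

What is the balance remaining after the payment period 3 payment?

$541.24

Payment period 1: $883.26 +$23.84 interest = $907.10; pay $119.11 → $787.99
Payment period 2: $787.99 +$21.27 interest = $809.26; pay $135.11 → $674.15
Payment period 3: $674.15 +$18.20 interest = $692.35; pay $151.11 → $541.24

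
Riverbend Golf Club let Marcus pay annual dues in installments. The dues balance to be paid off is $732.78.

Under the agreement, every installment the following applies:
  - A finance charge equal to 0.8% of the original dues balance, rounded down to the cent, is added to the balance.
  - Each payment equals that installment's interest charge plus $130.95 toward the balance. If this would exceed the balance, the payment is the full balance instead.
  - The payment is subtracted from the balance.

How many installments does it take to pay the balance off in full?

6

Installment 1: $732.78 +$5.86 interest = $738.64; pay $136.81 → $601.83
Installment 2: $601.83 +$5.86 interest = $607.69; pay $136.81 → $470.88
Installment 3: $470.88 +$5.86 interest = $476.74; pay $136.81 → $339.93
Installment 4: $339.93 +$5.86 interest = $345.79; pay $136.81 → $208.98
Installment 5: $208.98 +$5.86 interest = $214.84; pay $136.81 → $78.03
Installment 6: $78.03 +$5.86 interest = $83.89; pay $83.89 → $0.00
Balance reaches $0.00 in installment 6.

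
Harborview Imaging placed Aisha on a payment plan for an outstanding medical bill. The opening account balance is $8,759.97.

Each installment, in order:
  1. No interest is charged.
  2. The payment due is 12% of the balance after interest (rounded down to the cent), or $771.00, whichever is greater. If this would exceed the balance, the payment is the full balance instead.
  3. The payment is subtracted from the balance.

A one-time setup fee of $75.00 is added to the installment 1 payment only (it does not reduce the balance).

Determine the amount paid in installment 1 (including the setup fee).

# | Opening | Payment | Fee | End bal
1 | $8,759.97 | $1,051.19 | $75.00 | $7,708.78

$1,126.19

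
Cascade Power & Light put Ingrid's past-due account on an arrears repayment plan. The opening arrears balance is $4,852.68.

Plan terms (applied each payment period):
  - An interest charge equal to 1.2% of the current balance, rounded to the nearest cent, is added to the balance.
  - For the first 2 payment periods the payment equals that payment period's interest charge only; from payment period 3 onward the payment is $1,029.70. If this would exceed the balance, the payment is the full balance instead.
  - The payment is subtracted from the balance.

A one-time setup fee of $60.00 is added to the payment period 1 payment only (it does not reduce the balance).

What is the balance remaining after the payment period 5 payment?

Payment period 1: $4,852.68 +$58.23 interest = $4,910.91; pay $58.23 (+ $60.00 fee) → $4,852.68
Payment period 2: $4,852.68 +$58.23 interest = $4,910.91; pay $58.23 → $4,852.68
Payment period 3: $4,852.68 +$58.23 interest = $4,910.91; pay $1,029.70 → $3,881.21
Payment period 4: $3,881.21 +$46.57 interest = $3,927.78; pay $1,029.70 → $2,898.08
Payment period 5: $2,898.08 +$34.78 interest = $2,932.86; pay $1,029.70 → $1,903.16

$1,903.16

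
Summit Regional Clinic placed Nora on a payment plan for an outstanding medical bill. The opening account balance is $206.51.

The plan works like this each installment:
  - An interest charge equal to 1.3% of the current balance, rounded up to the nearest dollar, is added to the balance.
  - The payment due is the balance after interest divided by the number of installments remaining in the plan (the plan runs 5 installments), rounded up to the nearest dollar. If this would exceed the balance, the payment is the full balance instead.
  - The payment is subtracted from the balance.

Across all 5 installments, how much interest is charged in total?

# | Opening | Interest | Payment | End bal
1 | $206.51 | $3.00 | $42.00 | $167.51
2 | $167.51 | $3.00 | $43.00 | $127.51
3 | $127.51 | $2.00 | $44.00 | $85.51
4 | $85.51 | $2.00 | $44.00 | $43.51
5 | $43.51 | $1.00 | $44.51 | $0.00
Total interest: $3.00 + $3.00 + $2.00 + $2.00 + $1.00 = $11.00

$11.00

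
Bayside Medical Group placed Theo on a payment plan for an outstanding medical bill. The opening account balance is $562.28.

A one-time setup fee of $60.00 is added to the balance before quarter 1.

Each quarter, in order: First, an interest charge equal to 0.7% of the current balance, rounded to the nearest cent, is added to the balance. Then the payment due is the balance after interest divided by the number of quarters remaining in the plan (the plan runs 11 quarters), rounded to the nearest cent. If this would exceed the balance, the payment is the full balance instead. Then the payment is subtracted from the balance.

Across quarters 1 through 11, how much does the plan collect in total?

$649.02

Quarter 1: $622.28 +$4.36 interest = $626.64; pay $56.97 → $569.67
Quarter 2: $569.67 +$3.99 interest = $573.66; pay $57.37 → $516.29
Quarter 3: $516.29 +$3.61 interest = $519.90; pay $57.77 → $462.13
Quarter 4: $462.13 +$3.23 interest = $465.36; pay $58.17 → $407.19
Quarter 5: $407.19 +$2.85 interest = $410.04; pay $58.58 → $351.46
Quarter 6: $351.46 +$2.46 interest = $353.92; pay $58.99 → $294.93
Quarter 7: $294.93 +$2.06 interest = $296.99; pay $59.40 → $237.59
Quarter 8: $237.59 +$1.66 interest = $239.25; pay $59.81 → $179.44
Quarter 9: $179.44 +$1.26 interest = $180.70; pay $60.23 → $120.47
Quarter 10: $120.47 +$0.84 interest = $121.31; pay $60.66 → $60.65
Quarter 11: $60.65 +$0.42 interest = $61.07; pay $61.07 → $0.00
Total paid: $649.02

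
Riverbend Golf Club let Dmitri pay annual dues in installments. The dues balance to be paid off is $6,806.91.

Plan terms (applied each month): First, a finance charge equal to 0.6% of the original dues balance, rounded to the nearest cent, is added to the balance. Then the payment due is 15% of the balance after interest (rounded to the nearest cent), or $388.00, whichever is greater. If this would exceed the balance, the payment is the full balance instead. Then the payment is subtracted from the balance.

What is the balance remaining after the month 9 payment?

$1,645.05

# | Opening | Interest | Payment | End bal
1 | $6,806.91 | $40.84 | $1,027.16 | $5,820.59
2 | $5,820.59 | $40.84 | $879.21 | $4,982.22
3 | $4,982.22 | $40.84 | $753.46 | $4,269.60
4 | $4,269.60 | $40.84 | $646.57 | $3,663.87
5 | $3,663.87 | $40.84 | $555.71 | $3,149.00
6 | $3,149.00 | $40.84 | $478.48 | $2,711.36
7 | $2,711.36 | $40.84 | $412.83 | $2,339.37
8 | $2,339.37 | $40.84 | $388.00 | $1,992.21
9 | $1,992.21 | $40.84 | $388.00 | $1,645.05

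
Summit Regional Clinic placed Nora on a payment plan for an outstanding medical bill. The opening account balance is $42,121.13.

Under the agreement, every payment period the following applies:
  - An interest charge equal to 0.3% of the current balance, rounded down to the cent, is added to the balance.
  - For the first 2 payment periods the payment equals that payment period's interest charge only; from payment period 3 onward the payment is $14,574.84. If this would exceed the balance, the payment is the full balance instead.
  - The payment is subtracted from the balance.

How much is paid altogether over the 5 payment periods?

Payment period 1: $42,121.13 +$126.36 interest = $42,247.49; pay $126.36 → $42,121.13
Payment period 2: $42,121.13 +$126.36 interest = $42,247.49; pay $126.36 → $42,121.13
Payment period 3: $42,121.13 +$126.36 interest = $42,247.49; pay $14,574.84 → $27,672.65
Payment period 4: $27,672.65 +$83.01 interest = $27,755.66; pay $14,574.84 → $13,180.82
Payment period 5: $13,180.82 +$39.54 interest = $13,220.36; pay $13,220.36 → $0.00
Total paid: $42,622.76

$42,622.76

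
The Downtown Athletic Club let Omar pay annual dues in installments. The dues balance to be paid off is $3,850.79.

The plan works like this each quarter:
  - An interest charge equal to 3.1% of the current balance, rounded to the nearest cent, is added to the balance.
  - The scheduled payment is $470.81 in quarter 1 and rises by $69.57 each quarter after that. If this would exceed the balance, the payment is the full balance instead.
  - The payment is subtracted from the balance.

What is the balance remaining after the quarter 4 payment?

$1,952.20

# | Opening | Interest | Payment | End bal
1 | $3,850.79 | $119.37 | $470.81 | $3,499.35
2 | $3,499.35 | $108.48 | $540.38 | $3,067.45
3 | $3,067.45 | $95.09 | $609.95 | $2,552.59
4 | $2,552.59 | $79.13 | $679.52 | $1,952.20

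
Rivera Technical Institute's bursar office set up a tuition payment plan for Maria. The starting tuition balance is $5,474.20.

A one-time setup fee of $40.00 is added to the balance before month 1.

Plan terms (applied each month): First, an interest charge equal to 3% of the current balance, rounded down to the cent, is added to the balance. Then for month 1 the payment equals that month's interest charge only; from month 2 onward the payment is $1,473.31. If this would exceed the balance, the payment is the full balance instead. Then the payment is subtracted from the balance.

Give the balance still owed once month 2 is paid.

# | Opening | Interest | Payment | End bal
1 | $5,514.20 | $165.42 | $165.42 | $5,514.20
2 | $5,514.20 | $165.42 | $1,473.31 | $4,206.31

$4,206.31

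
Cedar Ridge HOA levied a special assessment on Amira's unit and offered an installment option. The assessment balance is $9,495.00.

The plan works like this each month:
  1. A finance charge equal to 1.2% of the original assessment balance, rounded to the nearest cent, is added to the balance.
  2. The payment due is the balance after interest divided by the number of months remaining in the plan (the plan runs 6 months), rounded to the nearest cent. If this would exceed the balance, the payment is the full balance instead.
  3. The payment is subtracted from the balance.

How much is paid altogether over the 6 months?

Month 1: $9,495.00 +$113.94 interest = $9,608.94; pay $1,601.49 → $8,007.45
Month 2: $8,007.45 +$113.94 interest = $8,121.39; pay $1,624.28 → $6,497.11
Month 3: $6,497.11 +$113.94 interest = $6,611.05; pay $1,652.76 → $4,958.29
Month 4: $4,958.29 +$113.94 interest = $5,072.23; pay $1,690.74 → $3,381.49
Month 5: $3,381.49 +$113.94 interest = $3,495.43; pay $1,747.72 → $1,747.71
Month 6: $1,747.71 +$113.94 interest = $1,861.65; pay $1,861.65 → $0.00
Total paid: $10,178.64

$10,178.64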